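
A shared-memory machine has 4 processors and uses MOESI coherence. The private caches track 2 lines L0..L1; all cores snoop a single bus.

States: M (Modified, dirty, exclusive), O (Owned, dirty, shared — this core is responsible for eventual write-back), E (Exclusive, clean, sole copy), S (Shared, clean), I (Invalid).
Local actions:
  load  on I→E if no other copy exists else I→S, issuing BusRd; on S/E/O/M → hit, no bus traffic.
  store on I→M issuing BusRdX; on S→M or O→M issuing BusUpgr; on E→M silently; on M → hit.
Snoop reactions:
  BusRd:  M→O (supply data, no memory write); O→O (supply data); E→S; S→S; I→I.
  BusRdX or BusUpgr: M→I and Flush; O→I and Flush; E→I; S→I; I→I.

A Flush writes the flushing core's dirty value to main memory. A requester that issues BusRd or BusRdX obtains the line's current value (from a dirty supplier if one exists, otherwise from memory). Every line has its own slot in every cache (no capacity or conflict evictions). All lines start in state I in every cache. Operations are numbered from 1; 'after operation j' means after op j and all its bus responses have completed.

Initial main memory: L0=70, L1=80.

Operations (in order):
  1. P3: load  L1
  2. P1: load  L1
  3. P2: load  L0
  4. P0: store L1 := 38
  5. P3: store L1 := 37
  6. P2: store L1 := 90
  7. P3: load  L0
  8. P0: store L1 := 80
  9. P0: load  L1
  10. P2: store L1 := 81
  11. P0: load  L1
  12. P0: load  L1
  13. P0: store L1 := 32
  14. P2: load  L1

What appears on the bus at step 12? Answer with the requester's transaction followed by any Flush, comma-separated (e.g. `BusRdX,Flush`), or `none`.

step 1: P3: load  L1  ⟶  IIIE  (L1)  txn=BusRd  M[L1]=80
step 2: P1: load  L1  ⟶  ISIS  (L1)  txn=BusRd  M[L1]=80
step 3: P2: load  L0  ⟶  IIEI  (L0)  txn=BusRd  M[L0]=70
step 4: P0: store L1 := 38  ⟶  MIII  (L1)  txn=BusRdX  M[L1]=80
step 5: P3: store L1 := 37  ⟶  IIIM  (L1)  txn=BusRdX+Flush  M[L1]=38
step 6: P2: store L1 := 90  ⟶  IIMI  (L1)  txn=BusRdX+Flush  M[L1]=37
step 7: P3: load  L0  ⟶  IISS  (L0)  txn=BusRd  M[L0]=70
step 8: P0: store L1 := 80  ⟶  MIII  (L1)  txn=BusRdX+Flush  M[L1]=90
step 9: P0: load  L1  ⟶  MIII  (L1)  txn=∅  M[L1]=90
step 10: P2: store L1 := 81  ⟶  IIMI  (L1)  txn=BusRdX+Flush  M[L1]=80
step 11: P0: load  L1  ⟶  SIOI  (L1)  txn=BusRd  M[L1]=80
step 12: P0: load  L1  ⟶  SIOI  (L1)  txn=∅  M[L1]=80
step 13: P0: store L1 := 32  ⟶  MIII  (L1)  txn=BusUpgr+Flush  M[L1]=81
step 14: P2: load  L1  ⟶  OISI  (L1)  txn=BusRd  M[L1]=81

bus = none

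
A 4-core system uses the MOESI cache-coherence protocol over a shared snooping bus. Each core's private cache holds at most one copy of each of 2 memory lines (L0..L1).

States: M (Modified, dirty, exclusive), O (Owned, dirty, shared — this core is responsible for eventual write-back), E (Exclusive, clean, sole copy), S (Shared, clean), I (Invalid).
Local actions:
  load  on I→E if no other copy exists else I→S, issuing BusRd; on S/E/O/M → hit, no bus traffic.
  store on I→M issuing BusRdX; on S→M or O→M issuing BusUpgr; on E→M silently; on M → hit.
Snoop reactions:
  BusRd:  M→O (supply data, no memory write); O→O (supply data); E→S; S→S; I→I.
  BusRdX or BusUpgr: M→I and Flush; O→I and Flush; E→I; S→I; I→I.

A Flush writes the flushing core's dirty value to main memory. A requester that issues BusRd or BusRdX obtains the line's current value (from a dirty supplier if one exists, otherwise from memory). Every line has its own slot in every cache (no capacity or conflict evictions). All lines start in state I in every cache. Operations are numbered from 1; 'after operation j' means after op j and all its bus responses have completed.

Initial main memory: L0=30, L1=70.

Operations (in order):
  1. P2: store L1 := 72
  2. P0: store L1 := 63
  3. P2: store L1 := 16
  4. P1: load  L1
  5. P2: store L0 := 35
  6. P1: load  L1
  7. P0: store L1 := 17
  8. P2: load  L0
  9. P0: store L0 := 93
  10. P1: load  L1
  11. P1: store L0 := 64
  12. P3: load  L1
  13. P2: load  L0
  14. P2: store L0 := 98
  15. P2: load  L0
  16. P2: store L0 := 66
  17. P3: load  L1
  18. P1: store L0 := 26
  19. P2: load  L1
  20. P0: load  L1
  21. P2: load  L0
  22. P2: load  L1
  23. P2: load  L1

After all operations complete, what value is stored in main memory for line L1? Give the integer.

memory[L1] = 16

1. P2: store L1 := 72  bus=[BusRdX]  L1: P0=I P1=I P2=M P3=I  mem[L1]=70
2. P0: store L1 := 63  bus=[BusRdX,Flush]  L1: P0=M P1=I P2=I P3=I  mem[L1]=72
3. P2: store L1 := 16  bus=[BusRdX,Flush]  L1: P0=I P1=I P2=M P3=I  mem[L1]=63
4. P1: load  L1  bus=[BusRd]  L1: P0=I P1=S P2=O P3=I  mem[L1]=63
5. P2: store L0 := 35  bus=[BusRdX]  L0: P0=I P1=I P2=M P3=I  mem[L0]=30
6. P1: load  L1  bus=[-]  L1: P0=I P1=S P2=O P3=I  mem[L1]=63
7. P0: store L1 := 17  bus=[BusRdX,Flush]  L1: P0=M P1=I P2=I P3=I  mem[L1]=16
8. P2: load  L0  bus=[-]  L0: P0=I P1=I P2=M P3=I  mem[L0]=30
9. P0: store L0 := 93  bus=[BusRdX,Flush]  L0: P0=M P1=I P2=I P3=I  mem[L0]=35
10. P1: load  L1  bus=[BusRd]  L1: P0=O P1=S P2=I P3=I  mem[L1]=16
11. P1: store L0 := 64  bus=[BusRdX,Flush]  L0: P0=I P1=M P2=I P3=I  mem[L0]=93
12. P3: load  L1  bus=[BusRd]  L1: P0=O P1=S P2=I P3=S  mem[L1]=16
13. P2: load  L0  bus=[BusRd]  L0: P0=I P1=O P2=S P3=I  mem[L0]=93
14. P2: store L0 := 98  bus=[BusUpgr,Flush]  L0: P0=I P1=I P2=M P3=I  mem[L0]=64
15. P2: load  L0  bus=[-]  L0: P0=I P1=I P2=M P3=I  mem[L0]=64
16. P2: store L0 := 66  bus=[-]  L0: P0=I P1=I P2=M P3=I  mem[L0]=64
17. P3: load  L1  bus=[-]  L1: P0=O P1=S P2=I P3=S  mem[L1]=16
18. P1: store L0 := 26  bus=[BusRdX,Flush]  L0: P0=I P1=M P2=I P3=I  mem[L0]=66
19. P2: load  L1  bus=[BusRd]  L1: P0=O P1=S P2=S P3=S  mem[L1]=16
20. P0: load  L1  bus=[-]  L1: P0=O P1=S P2=S P3=S  mem[L1]=16
21. P2: load  L0  bus=[BusRd]  L0: P0=I P1=O P2=S P3=I  mem[L0]=66
22. P2: load  L1  bus=[-]  L1: P0=O P1=S P2=S P3=S  mem[L1]=16
23. P2: load  L1  bus=[-]  L1: P0=O P1=S P2=S P3=S  mem[L1]=16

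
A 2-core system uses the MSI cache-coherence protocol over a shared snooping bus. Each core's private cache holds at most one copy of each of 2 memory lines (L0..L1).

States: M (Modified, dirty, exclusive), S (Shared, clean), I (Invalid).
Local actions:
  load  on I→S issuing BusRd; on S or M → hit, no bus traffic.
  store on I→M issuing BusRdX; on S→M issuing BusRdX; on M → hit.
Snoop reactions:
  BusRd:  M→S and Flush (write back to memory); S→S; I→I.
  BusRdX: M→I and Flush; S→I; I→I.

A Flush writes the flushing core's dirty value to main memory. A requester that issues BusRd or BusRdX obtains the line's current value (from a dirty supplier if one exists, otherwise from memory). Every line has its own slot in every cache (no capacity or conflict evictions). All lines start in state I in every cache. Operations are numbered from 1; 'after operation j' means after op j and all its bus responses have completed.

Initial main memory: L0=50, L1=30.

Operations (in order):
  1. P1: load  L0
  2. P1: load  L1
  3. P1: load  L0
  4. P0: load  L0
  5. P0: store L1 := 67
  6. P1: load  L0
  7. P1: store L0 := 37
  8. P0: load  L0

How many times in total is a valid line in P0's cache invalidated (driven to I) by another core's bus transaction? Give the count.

step 1: P1: load  L0  ⟶  IS  (L0)  txn=BusRd  M[L0]=50
step 2: P1: load  L1  ⟶  IS  (L1)  txn=BusRd  M[L1]=30
step 3: P1: load  L0  ⟶  IS  (L0)  txn=∅  M[L0]=50
step 4: P0: load  L0  ⟶  SS  (L0)  txn=BusRd  M[L0]=50
step 5: P0: store L1 := 67  ⟶  MI  (L1)  txn=BusRdX  M[L1]=30
step 6: P1: load  L0  ⟶  SS  (L0)  txn=∅  M[L0]=50
step 7: P1: store L0 := 37  ⟶  IM  (L0)  txn=BusRdX  M[L0]=50
step 8: P0: load  L0  ⟶  SS  (L0)  txn=BusRd+Flush  M[L0]=37

invalidations = 1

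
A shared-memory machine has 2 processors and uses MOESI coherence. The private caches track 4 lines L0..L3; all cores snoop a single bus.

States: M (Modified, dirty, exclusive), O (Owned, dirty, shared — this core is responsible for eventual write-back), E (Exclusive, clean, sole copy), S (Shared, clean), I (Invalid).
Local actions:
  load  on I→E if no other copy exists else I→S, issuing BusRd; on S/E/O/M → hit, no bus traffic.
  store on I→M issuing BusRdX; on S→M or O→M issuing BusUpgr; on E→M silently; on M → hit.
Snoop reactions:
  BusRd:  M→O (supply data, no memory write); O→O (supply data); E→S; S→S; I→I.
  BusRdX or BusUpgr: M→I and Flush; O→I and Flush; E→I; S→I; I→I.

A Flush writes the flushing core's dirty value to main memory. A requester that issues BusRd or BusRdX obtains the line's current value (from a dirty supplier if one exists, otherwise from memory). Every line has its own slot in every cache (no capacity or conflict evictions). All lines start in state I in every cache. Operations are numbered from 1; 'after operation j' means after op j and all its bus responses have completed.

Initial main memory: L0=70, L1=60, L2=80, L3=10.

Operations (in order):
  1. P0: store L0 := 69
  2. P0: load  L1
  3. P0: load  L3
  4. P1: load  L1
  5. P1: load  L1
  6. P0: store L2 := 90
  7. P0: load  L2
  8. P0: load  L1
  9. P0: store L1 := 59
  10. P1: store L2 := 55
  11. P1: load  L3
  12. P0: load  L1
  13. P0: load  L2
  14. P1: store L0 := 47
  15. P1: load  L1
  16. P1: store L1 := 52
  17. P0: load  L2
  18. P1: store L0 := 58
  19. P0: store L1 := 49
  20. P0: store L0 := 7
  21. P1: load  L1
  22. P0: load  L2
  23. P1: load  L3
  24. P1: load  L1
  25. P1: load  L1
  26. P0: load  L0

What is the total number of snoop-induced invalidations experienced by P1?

invalidations = 3

step 1: P0: store L0 := 69  ⟶  MI  (L0)  txn=BusRdX  M[L0]=70
step 2: P0: load  L1  ⟶  EI  (L1)  txn=BusRd  M[L1]=60
step 3: P0: load  L3  ⟶  EI  (L3)  txn=BusRd  M[L3]=10
step 4: P1: load  L1  ⟶  SS  (L1)  txn=BusRd  M[L1]=60
step 5: P1: load  L1  ⟶  SS  (L1)  txn=∅  M[L1]=60
step 6: P0: store L2 := 90  ⟶  MI  (L2)  txn=BusRdX  M[L2]=80
step 7: P0: load  L2  ⟶  MI  (L2)  txn=∅  M[L2]=80
step 8: P0: load  L1  ⟶  SS  (L1)  txn=∅  M[L1]=60
step 9: P0: store L1 := 59  ⟶  MI  (L1)  txn=BusUpgr  M[L1]=60
step 10: P1: store L2 := 55  ⟶  IM  (L2)  txn=BusRdX+Flush  M[L2]=90
step 11: P1: load  L3  ⟶  SS  (L3)  txn=BusRd  M[L3]=10
step 12: P0: load  L1  ⟶  MI  (L1)  txn=∅  M[L1]=60
step 13: P0: load  L2  ⟶  SO  (L2)  txn=BusRd  M[L2]=90
step 14: P1: store L0 := 47  ⟶  IM  (L0)  txn=BusRdX+Flush  M[L0]=69
step 15: P1: load  L1  ⟶  OS  (L1)  txn=BusRd  M[L1]=60
step 16: P1: store L1 := 52  ⟶  IM  (L1)  txn=BusUpgr+Flush  M[L1]=59
step 17: P0: load  L2  ⟶  SO  (L2)  txn=∅  M[L2]=90
step 18: P1: store L0 := 58  ⟶  IM  (L0)  txn=∅  M[L0]=69
step 19: P0: store L1 := 49  ⟶  MI  (L1)  txn=BusRdX+Flush  M[L1]=52
step 20: P0: store L0 := 7  ⟶  MI  (L0)  txn=BusRdX+Flush  M[L0]=58
step 21: P1: load  L1  ⟶  OS  (L1)  txn=BusRd  M[L1]=52
step 22: P0: load  L2  ⟶  SO  (L2)  txn=∅  M[L2]=90
step 23: P1: load  L3  ⟶  SS  (L3)  txn=∅  M[L3]=10
step 24: P1: load  L1  ⟶  OS  (L1)  txn=∅  M[L1]=52
step 25: P1: load  L1  ⟶  OS  (L1)  txn=∅  M[L1]=52
step 26: P0: load  L0  ⟶  MI  (L0)  txn=∅  M[L0]=58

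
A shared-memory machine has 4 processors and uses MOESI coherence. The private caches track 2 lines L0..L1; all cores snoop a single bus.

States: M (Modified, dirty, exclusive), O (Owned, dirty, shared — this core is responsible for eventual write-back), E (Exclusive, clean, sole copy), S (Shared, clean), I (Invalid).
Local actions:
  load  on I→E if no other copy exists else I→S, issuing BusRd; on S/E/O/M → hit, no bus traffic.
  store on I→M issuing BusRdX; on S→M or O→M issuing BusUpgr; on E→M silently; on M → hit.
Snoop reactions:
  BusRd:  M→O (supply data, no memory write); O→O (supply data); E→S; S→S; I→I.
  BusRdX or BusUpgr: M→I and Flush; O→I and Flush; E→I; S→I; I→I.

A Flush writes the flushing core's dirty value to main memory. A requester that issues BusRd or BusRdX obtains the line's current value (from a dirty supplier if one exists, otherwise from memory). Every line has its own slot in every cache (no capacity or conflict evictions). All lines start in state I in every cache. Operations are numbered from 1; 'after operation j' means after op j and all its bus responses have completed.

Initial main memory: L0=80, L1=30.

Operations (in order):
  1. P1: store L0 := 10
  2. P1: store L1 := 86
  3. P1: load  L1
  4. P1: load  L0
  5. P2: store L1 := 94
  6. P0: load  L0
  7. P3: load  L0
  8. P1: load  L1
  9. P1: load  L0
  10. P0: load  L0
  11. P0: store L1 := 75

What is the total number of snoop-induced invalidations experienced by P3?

[1] P1: store L0 := 10 | P0:I, P1:M(10), P2:I, P3:I | bus: BusRdX
[2] P1: store L1 := 86 | P0:I, P1:M(86), P2:I, P3:I | bus: BusRdX
[3] P1: load  L1 | P0:I, P1:M(86), P2:I, P3:I | bus: none
[4] P1: load  L0 | P0:I, P1:M(10), P2:I, P3:I | bus: none
[5] P2: store L1 := 94 | P0:I, P1:I, P2:M(94), P3:I | bus: BusRdX,Flush
[6] P0: load  L0 | P0:S(10), P1:O(10), P2:I, P3:I | bus: BusRd
[7] P3: load  L0 | P0:S(10), P1:O(10), P2:I, P3:S(10) | bus: BusRd
[8] P1: load  L1 | P0:I, P1:S(94), P2:O(94), P3:I | bus: BusRd
[9] P1: load  L0 | P0:S(10), P1:O(10), P2:I, P3:S(10) | bus: none
[10] P0: load  L0 | P0:S(10), P1:O(10), P2:I, P3:S(10) | bus: none
[11] P0: store L1 := 75 | P0:M(75), P1:I, P2:I, P3:I | bus: BusRdX,Flush

invalidations = 0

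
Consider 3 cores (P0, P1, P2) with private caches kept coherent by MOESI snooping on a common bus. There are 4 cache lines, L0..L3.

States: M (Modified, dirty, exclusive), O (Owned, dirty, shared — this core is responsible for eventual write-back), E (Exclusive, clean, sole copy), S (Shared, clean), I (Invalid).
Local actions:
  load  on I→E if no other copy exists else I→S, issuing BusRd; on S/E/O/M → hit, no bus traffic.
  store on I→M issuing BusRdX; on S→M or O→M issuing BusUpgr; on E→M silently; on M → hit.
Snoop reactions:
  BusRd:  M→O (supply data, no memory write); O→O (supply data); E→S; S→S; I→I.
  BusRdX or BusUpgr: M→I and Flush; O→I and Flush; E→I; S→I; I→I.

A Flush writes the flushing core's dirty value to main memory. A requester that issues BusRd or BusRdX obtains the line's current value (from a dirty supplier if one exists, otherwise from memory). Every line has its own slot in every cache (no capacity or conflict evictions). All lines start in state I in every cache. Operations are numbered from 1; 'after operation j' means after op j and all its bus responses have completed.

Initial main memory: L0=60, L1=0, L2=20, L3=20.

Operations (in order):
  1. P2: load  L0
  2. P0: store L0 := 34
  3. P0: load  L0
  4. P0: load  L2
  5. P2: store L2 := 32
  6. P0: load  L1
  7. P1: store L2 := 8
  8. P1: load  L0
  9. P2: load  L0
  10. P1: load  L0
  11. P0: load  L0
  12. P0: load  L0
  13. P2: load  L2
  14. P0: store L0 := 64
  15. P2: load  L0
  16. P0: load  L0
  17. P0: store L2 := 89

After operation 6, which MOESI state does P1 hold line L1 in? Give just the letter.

state = I

step 1: P2: load  L0  ⟶  IIE  (L0)  txn=BusRd  M[L0]=60
step 2: P0: store L0 := 34  ⟶  MII  (L0)  txn=BusRdX  M[L0]=60
step 3: P0: load  L0  ⟶  MII  (L0)  txn=∅  M[L0]=60
step 4: P0: load  L2  ⟶  EII  (L2)  txn=BusRd  M[L2]=20
step 5: P2: store L2 := 32  ⟶  IIM  (L2)  txn=BusRdX  M[L2]=20
step 6: P0: load  L1  ⟶  EII  (L1)  txn=BusRd  M[L1]=0
step 7: P1: store L2 := 8  ⟶  IMI  (L2)  txn=BusRdX+Flush  M[L2]=32
step 8: P1: load  L0  ⟶  OSI  (L0)  txn=BusRd  M[L0]=60
step 9: P2: load  L0  ⟶  OSS  (L0)  txn=BusRd  M[L0]=60
step 10: P1: load  L0  ⟶  OSS  (L0)  txn=∅  M[L0]=60
step 11: P0: load  L0  ⟶  OSS  (L0)  txn=∅  M[L0]=60
step 12: P0: load  L0  ⟶  OSS  (L0)  txn=∅  M[L0]=60
step 13: P2: load  L2  ⟶  IOS  (L2)  txn=BusRd  M[L2]=32
step 14: P0: store L0 := 64  ⟶  MII  (L0)  txn=BusUpgr  M[L0]=60
step 15: P2: load  L0  ⟶  OIS  (L0)  txn=BusRd  M[L0]=60
step 16: P0: load  L0  ⟶  OIS  (L0)  txn=∅  M[L0]=60
step 17: P0: store L2 := 89  ⟶  MII  (L2)  txn=BusRdX+Flush  M[L2]=8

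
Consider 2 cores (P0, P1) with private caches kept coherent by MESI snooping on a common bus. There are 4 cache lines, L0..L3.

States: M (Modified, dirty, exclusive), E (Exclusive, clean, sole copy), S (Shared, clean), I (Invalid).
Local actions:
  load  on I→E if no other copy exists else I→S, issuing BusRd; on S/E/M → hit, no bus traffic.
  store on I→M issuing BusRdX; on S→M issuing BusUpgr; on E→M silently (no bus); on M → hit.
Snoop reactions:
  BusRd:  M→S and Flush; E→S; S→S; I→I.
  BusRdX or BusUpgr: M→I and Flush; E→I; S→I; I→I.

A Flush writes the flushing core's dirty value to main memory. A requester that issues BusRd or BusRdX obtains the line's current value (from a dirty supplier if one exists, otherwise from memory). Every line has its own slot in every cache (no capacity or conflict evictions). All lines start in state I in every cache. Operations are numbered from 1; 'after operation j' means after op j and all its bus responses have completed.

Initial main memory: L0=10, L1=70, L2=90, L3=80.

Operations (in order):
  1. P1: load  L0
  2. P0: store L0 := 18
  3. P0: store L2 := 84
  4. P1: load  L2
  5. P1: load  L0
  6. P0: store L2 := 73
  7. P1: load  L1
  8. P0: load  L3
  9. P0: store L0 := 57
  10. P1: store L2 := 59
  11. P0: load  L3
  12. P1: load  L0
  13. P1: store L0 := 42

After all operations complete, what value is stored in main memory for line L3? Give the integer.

memory[L3] = 80

step 1: P1: load  L0  ⟶  IE  (L0)  txn=BusRd  M[L0]=10
step 2: P0: store L0 := 18  ⟶  MI  (L0)  txn=BusRdX  M[L0]=10
step 3: P0: store L2 := 84  ⟶  MI  (L2)  txn=BusRdX  M[L2]=90
step 4: P1: load  L2  ⟶  SS  (L2)  txn=BusRd+Flush  M[L2]=84
step 5: P1: load  L0  ⟶  SS  (L0)  txn=BusRd+Flush  M[L0]=18
step 6: P0: store L2 := 73  ⟶  MI  (L2)  txn=BusUpgr  M[L2]=84
step 7: P1: load  L1  ⟶  IE  (L1)  txn=BusRd  M[L1]=70
step 8: P0: load  L3  ⟶  EI  (L3)  txn=BusRd  M[L3]=80
step 9: P0: store L0 := 57  ⟶  MI  (L0)  txn=BusUpgr  M[L0]=18
step 10: P1: store L2 := 59  ⟶  IM  (L2)  txn=BusRdX+Flush  M[L2]=73
step 11: P0: load  L3  ⟶  EI  (L3)  txn=∅  M[L3]=80
step 12: P1: load  L0  ⟶  SS  (L0)  txn=BusRd+Flush  M[L0]=57
step 13: P1: store L0 := 42  ⟶  IM  (L0)  txn=BusUpgr  M[L0]=57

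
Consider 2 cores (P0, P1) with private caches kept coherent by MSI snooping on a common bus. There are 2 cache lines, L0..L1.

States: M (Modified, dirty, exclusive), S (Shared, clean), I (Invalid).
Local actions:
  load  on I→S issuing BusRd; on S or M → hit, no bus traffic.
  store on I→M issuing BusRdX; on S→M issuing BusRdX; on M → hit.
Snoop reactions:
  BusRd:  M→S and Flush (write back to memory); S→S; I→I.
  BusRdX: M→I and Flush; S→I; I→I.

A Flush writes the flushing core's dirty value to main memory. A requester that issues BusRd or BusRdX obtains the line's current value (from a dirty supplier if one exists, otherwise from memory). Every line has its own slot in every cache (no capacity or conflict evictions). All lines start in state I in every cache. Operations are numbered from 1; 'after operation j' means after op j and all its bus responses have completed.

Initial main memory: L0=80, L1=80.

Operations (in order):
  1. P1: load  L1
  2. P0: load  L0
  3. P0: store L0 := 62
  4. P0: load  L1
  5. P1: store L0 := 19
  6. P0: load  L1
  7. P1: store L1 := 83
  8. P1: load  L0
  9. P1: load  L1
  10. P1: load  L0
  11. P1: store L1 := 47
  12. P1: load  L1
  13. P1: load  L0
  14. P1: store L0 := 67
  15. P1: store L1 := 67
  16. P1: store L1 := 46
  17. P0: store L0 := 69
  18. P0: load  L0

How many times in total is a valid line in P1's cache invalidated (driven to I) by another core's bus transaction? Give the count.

[1] P1: load  L1 | P0:I, P1:S(80) | bus: BusRd
[2] P0: load  L0 | P0:S(80), P1:I | bus: BusRd
[3] P0: store L0 := 62 | P0:M(62), P1:I | bus: BusRdX
[4] P0: load  L1 | P0:S(80), P1:S(80) | bus: BusRd
[5] P1: store L0 := 19 | P0:I, P1:M(19) | bus: BusRdX,Flush
[6] P0: load  L1 | P0:S(80), P1:S(80) | bus: none
[7] P1: store L1 := 83 | P0:I, P1:M(83) | bus: BusRdX
[8] P1: load  L0 | P0:I, P1:M(19) | bus: none
[9] P1: load  L1 | P0:I, P1:M(83) | bus: none
[10] P1: load  L0 | P0:I, P1:M(19) | bus: none
[11] P1: store L1 := 47 | P0:I, P1:M(47) | bus: none
[12] P1: load  L1 | P0:I, P1:M(47) | bus: none
[13] P1: load  L0 | P0:I, P1:M(19) | bus: none
[14] P1: store L0 := 67 | P0:I, P1:M(67) | bus: none
[15] P1: store L1 := 67 | P0:I, P1:M(67) | bus: none
[16] P1: store L1 := 46 | P0:I, P1:M(46) | bus: none
[17] P0: store L0 := 69 | P0:M(69), P1:I | bus: BusRdX,Flush
[18] P0: load  L0 | P0:M(69), P1:I | bus: none

invalidations = 1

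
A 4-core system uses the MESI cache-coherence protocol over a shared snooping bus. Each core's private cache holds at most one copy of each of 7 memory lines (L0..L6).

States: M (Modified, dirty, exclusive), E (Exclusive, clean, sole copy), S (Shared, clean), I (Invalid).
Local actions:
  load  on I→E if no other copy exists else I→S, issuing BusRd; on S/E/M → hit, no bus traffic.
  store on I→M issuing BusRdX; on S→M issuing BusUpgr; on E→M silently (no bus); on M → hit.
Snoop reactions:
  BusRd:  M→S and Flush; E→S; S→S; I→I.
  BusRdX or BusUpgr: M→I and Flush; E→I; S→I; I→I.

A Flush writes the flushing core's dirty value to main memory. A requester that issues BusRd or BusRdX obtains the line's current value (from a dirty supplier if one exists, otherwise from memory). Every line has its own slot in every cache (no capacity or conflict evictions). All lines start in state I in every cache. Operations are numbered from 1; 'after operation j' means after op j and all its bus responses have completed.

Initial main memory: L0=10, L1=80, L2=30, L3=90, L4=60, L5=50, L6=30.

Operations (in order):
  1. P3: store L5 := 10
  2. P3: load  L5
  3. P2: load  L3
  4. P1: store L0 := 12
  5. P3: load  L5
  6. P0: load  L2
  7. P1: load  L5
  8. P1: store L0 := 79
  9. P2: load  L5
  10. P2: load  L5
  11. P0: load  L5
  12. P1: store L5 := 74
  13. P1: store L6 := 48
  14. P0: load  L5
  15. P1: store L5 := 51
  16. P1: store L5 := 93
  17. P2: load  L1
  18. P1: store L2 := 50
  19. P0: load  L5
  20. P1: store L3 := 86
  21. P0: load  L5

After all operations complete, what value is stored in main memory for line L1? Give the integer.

  op1 P3: store L5 := 10 → I/I/I/M on L5; bus BusRdX; mem=50
  op2 P3: load  L5 → I/I/I/M on L5; bus (none); mem=50
  op3 P2: load  L3 → I/I/E/I on L3; bus BusRd; mem=90
  op4 P1: store L0 := 12 → I/M/I/I on L0; bus BusRdX; mem=10
  op5 P3: load  L5 → I/I/I/M on L5; bus (none); mem=50
  op6 P0: load  L2 → E/I/I/I on L2; bus BusRd; mem=30
  op7 P1: load  L5 → I/S/I/S on L5; bus BusRd Flush; mem=10
  op8 P1: store L0 := 79 → I/M/I/I on L0; bus (none); mem=10
  op9 P2: load  L5 → I/S/S/S on L5; bus BusRd; mem=10
  op10 P2: load  L5 → I/S/S/S on L5; bus (none); mem=10
  op11 P0: load  L5 → S/S/S/S on L5; bus BusRd; mem=10
  op12 P1: store L5 := 74 → I/M/I/I on L5; bus BusUpgr; mem=10
  op13 P1: store L6 := 48 → I/M/I/I on L6; bus BusRdX; mem=30
  op14 P0: load  L5 → S/S/I/I on L5; bus BusRd Flush; mem=74
  op15 P1: store L5 := 51 → I/M/I/I on L5; bus BusUpgr; mem=74
  op16 P1: store L5 := 93 → I/M/I/I on L5; bus (none); mem=74
  op17 P2: load  L1 → I/I/E/I on L1; bus BusRd; mem=80
  op18 P1: store L2 := 50 → I/M/I/I on L2; bus BusRdX; mem=30
  op19 P0: load  L5 → S/S/I/I on L5; bus BusRd Flush; mem=93
  op20 P1: store L3 := 86 → I/M/I/I on L3; bus BusRdX; mem=90
  op21 P0: load  L5 → S/S/I/I on L5; bus (none); mem=93

memory[L1] = 80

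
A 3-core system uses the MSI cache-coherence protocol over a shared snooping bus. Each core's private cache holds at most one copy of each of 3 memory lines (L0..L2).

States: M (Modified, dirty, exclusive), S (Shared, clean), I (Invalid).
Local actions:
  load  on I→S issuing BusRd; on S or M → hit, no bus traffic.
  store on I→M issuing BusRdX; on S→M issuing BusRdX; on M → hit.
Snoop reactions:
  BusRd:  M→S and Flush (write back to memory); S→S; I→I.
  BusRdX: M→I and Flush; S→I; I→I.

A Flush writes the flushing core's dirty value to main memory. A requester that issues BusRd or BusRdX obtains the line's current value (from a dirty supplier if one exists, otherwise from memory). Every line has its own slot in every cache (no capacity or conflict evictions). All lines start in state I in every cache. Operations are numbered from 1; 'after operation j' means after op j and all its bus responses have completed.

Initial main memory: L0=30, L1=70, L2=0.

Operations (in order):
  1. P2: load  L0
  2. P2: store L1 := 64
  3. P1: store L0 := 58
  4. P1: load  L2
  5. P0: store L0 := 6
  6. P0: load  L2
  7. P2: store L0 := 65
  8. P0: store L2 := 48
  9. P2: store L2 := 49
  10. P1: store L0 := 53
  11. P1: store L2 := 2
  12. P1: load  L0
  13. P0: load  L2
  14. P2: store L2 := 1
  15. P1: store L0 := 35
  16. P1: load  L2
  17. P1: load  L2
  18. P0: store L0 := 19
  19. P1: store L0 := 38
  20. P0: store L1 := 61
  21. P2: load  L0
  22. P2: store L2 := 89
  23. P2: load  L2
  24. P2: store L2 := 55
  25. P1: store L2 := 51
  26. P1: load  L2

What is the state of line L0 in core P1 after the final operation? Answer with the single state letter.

  op1 P2: load  L0 → I/I/S on L0; bus BusRd; mem=30
  op2 P2: store L1 := 64 → I/I/M on L1; bus BusRdX; mem=70
  op3 P1: store L0 := 58 → I/M/I on L0; bus BusRdX; mem=30
  op4 P1: load  L2 → I/S/I on L2; bus BusRd; mem=0
  op5 P0: store L0 := 6 → M/I/I on L0; bus BusRdX Flush; mem=58
  op6 P0: load  L2 → S/S/I on L2; bus BusRd; mem=0
  op7 P2: store L0 := 65 → I/I/M on L0; bus BusRdX Flush; mem=6
  op8 P0: store L2 := 48 → M/I/I on L2; bus BusRdX; mem=0
  op9 P2: store L2 := 49 → I/I/M on L2; bus BusRdX Flush; mem=48
  op10 P1: store L0 := 53 → I/M/I on L0; bus BusRdX Flush; mem=65
  op11 P1: store L2 := 2 → I/M/I on L2; bus BusRdX Flush; mem=49
  op12 P1: load  L0 → I/M/I on L0; bus (none); mem=65
  op13 P0: load  L2 → S/S/I on L2; bus BusRd Flush; mem=2
  op14 P2: store L2 := 1 → I/I/M on L2; bus BusRdX; mem=2
  op15 P1: store L0 := 35 → I/M/I on L0; bus (none); mem=65
  op16 P1: load  L2 → I/S/S on L2; bus BusRd Flush; mem=1
  op17 P1: load  L2 → I/S/S on L2; bus (none); mem=1
  op18 P0: store L0 := 19 → M/I/I on L0; bus BusRdX Flush; mem=35
  op19 P1: store L0 := 38 → I/M/I on L0; bus BusRdX Flush; mem=19
  op20 P0: store L1 := 61 → M/I/I on L1; bus BusRdX Flush; mem=64
  op21 P2: load  L0 → I/S/S on L0; bus BusRd Flush; mem=38
  op22 P2: store L2 := 89 → I/I/M on L2; bus BusRdX; mem=1
  op23 P2: load  L2 → I/I/M on L2; bus (none); mem=1
  op24 P2: store L2 := 55 → I/I/M on L2; bus (none); mem=1
  op25 P1: store L2 := 51 → I/M/I on L2; bus BusRdX Flush; mem=55
  op26 P1: load  L2 → I/M/I on L2; bus (none); mem=55

state = S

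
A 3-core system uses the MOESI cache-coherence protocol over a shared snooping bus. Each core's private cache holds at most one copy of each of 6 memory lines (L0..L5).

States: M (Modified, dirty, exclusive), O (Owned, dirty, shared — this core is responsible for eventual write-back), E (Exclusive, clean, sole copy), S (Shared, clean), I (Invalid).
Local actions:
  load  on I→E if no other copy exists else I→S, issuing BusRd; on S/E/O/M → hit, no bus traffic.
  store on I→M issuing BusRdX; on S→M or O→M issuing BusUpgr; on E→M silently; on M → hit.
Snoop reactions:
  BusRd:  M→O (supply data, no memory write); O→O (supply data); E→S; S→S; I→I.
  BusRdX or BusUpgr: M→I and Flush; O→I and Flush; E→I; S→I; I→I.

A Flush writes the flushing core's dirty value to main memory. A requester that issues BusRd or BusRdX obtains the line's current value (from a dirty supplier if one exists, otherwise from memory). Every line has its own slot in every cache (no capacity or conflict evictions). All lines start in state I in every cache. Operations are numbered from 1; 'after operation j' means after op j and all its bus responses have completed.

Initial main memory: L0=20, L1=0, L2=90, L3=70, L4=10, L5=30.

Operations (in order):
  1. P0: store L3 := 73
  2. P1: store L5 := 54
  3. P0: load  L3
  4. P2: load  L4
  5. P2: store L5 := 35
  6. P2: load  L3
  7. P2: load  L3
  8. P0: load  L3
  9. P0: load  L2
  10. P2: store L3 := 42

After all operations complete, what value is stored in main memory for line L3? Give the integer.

  op1 P0: store L3 := 73 → M/I/I on L3; bus BusRdX; mem=70
  op2 P1: store L5 := 54 → I/M/I on L5; bus BusRdX; mem=30
  op3 P0: load  L3 → M/I/I on L3; bus (none); mem=70
  op4 P2: load  L4 → I/I/E on L4; bus BusRd; mem=10
  op5 P2: store L5 := 35 → I/I/M on L5; bus BusRdX Flush; mem=54
  op6 P2: load  L3 → O/I/S on L3; bus BusRd; mem=70
  op7 P2: load  L3 → O/I/S on L3; bus (none); mem=70
  op8 P0: load  L3 → O/I/S on L3; bus (none); mem=70
  op9 P0: load  L2 → E/I/I on L2; bus BusRd; mem=90
  op10 P2: store L3 := 42 → I/I/M on L3; bus BusUpgr Flush; mem=73

memory[L3] = 73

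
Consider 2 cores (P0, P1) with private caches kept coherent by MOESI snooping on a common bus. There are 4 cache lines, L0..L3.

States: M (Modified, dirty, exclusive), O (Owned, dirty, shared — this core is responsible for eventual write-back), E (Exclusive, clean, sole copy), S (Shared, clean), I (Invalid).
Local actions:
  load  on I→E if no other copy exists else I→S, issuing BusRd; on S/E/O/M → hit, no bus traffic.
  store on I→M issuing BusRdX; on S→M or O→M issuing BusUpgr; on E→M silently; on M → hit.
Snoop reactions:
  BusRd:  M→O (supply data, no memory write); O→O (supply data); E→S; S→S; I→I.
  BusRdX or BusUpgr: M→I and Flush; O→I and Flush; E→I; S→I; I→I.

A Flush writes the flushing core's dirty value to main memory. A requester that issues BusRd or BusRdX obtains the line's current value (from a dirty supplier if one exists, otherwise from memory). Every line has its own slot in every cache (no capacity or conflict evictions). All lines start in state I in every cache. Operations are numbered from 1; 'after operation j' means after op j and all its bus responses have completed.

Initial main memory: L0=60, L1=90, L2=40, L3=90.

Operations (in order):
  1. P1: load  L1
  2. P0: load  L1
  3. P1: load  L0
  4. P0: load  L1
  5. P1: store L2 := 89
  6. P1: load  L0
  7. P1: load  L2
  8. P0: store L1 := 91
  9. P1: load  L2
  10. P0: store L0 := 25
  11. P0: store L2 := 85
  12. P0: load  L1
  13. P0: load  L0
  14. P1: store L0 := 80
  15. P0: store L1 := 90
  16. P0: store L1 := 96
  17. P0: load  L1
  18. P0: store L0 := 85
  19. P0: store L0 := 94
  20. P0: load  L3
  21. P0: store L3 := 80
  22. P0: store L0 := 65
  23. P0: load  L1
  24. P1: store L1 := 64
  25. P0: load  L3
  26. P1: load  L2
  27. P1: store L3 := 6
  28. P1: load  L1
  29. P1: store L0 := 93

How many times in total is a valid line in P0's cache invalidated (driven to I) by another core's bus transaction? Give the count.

1. P1: load  L1  bus=[BusRd]  L1: P0=I P1=E  mem[L1]=90
2. P0: load  L1  bus=[BusRd]  L1: P0=S P1=S  mem[L1]=90
3. P1: load  L0  bus=[BusRd]  L0: P0=I P1=E  mem[L0]=60
4. P0: load  L1  bus=[-]  L1: P0=S P1=S  mem[L1]=90
5. P1: store L2 := 89  bus=[BusRdX]  L2: P0=I P1=M  mem[L2]=40
6. P1: load  L0  bus=[-]  L0: P0=I P1=E  mem[L0]=60
7. P1: load  L2  bus=[-]  L2: P0=I P1=M  mem[L2]=40
8. P0: store L1 := 91  bus=[BusUpgr]  L1: P0=M P1=I  mem[L1]=90
9. P1: load  L2  bus=[-]  L2: P0=I P1=M  mem[L2]=40
10. P0: store L0 := 25  bus=[BusRdX]  L0: P0=M P1=I  mem[L0]=60
11. P0: store L2 := 85  bus=[BusRdX,Flush]  L2: P0=M P1=I  mem[L2]=89
12. P0: load  L1  bus=[-]  L1: P0=M P1=I  mem[L1]=90
13. P0: load  L0  bus=[-]  L0: P0=M P1=I  mem[L0]=60
14. P1: store L0 := 80  bus=[BusRdX,Flush]  L0: P0=I P1=M  mem[L0]=25
15. P0: store L1 := 90  bus=[-]  L1: P0=M P1=I  mem[L1]=90
16. P0: store L1 := 96  bus=[-]  L1: P0=M P1=I  mem[L1]=90
17. P0: load  L1  bus=[-]  L1: P0=M P1=I  mem[L1]=90
18. P0: store L0 := 85  bus=[BusRdX,Flush]  L0: P0=M P1=I  mem[L0]=80
19. P0: store L0 := 94  bus=[-]  L0: P0=M P1=I  mem[L0]=80
20. P0: load  L3  bus=[BusRd]  L3: P0=E P1=I  mem[L3]=90
21. P0: store L3 := 80  bus=[-]  L3: P0=M P1=I  mem[L3]=90
22. P0: store L0 := 65  bus=[-]  L0: P0=M P1=I  mem[L0]=80
23. P0: load  L1  bus=[-]  L1: P0=M P1=I  mem[L1]=90
24. P1: store L1 := 64  bus=[BusRdX,Flush]  L1: P0=I P1=M  mem[L1]=96
25. P0: load  L3  bus=[-]  L3: P0=M P1=I  mem[L3]=90
26. P1: load  L2  bus=[BusRd]  L2: P0=O P1=S  mem[L2]=89
27. P1: store L3 := 6  bus=[BusRdX,Flush]  L3: P0=I P1=M  mem[L3]=80
28. P1: load  L1  bus=[-]  L1: P0=I P1=M  mem[L1]=96
29. P1: store L0 := 93  bus=[BusRdX,Flush]  L0: P0=I P1=M  mem[L0]=65

invalidations = 4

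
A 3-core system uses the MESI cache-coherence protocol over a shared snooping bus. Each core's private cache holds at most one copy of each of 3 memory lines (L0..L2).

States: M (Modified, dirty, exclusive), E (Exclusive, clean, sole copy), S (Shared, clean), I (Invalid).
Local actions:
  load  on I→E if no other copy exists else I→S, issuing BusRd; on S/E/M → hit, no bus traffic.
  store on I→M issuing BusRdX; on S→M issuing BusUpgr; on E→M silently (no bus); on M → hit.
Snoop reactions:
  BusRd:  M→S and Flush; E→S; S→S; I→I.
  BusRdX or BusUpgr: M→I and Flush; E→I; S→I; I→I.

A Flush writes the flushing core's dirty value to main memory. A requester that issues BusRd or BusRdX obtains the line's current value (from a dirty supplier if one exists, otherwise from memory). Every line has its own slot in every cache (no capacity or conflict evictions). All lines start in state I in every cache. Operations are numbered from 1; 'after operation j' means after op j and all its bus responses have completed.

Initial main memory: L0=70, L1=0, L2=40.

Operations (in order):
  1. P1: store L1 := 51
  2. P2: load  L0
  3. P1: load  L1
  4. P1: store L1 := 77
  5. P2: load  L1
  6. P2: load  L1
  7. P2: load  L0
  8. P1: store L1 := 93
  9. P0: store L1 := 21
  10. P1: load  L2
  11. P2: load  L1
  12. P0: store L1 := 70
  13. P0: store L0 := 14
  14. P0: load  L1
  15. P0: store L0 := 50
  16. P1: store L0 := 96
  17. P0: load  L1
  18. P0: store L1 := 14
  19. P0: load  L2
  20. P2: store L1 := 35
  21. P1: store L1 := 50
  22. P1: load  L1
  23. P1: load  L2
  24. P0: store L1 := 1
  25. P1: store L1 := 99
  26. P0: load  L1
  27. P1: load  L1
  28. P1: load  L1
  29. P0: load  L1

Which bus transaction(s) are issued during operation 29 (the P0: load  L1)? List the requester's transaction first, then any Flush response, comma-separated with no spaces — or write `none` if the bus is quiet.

  op1 P1: store L1 := 51 → I/M/I on L1; bus BusRdX; mem=0
  op2 P2: load  L0 → I/I/E on L0; bus BusRd; mem=70
  op3 P1: load  L1 → I/M/I on L1; bus (none); mem=0
  op4 P1: store L1 := 77 → I/M/I on L1; bus (none); mem=0
  op5 P2: load  L1 → I/S/S on L1; bus BusRd Flush; mem=77
  op6 P2: load  L1 → I/S/S on L1; bus (none); mem=77
  op7 P2: load  L0 → I/I/E on L0; bus (none); mem=70
  op8 P1: store L1 := 93 → I/M/I on L1; bus BusUpgr; mem=77
  op9 P0: store L1 := 21 → M/I/I on L1; bus BusRdX Flush; mem=93
  op10 P1: load  L2 → I/E/I on L2; bus BusRd; mem=40
  op11 P2: load  L1 → S/I/S on L1; bus BusRd Flush; mem=21
  op12 P0: store L1 := 70 → M/I/I on L1; bus BusUpgr; mem=21
  op13 P0: store L0 := 14 → M/I/I on L0; bus BusRdX; mem=70
  op14 P0: load  L1 → M/I/I on L1; bus (none); mem=21
  op15 P0: store L0 := 50 → M/I/I on L0; bus (none); mem=70
  op16 P1: store L0 := 96 → I/M/I on L0; bus BusRdX Flush; mem=50
  op17 P0: load  L1 → M/I/I on L1; bus (none); mem=21
  op18 P0: store L1 := 14 → M/I/I on L1; bus (none); mem=21
  op19 P0: load  L2 → S/S/I on L2; bus BusRd; mem=40
  op20 P2: store L1 := 35 → I/I/M on L1; bus BusRdX Flush; mem=14
  op21 P1: store L1 := 50 → I/M/I on L1; bus BusRdX Flush; mem=35
  op22 P1: load  L1 → I/M/I on L1; bus (none); mem=35
  op23 P1: load  L2 → S/S/I on L2; bus (none); mem=40
  op24 P0: store L1 := 1 → M/I/I on L1; bus BusRdX Flush; mem=50
  op25 P1: store L1 := 99 → I/M/I on L1; bus BusRdX Flush; mem=1
  op26 P0: load  L1 → S/S/I on L1; bus BusRd Flush; mem=99
  op27 P1: load  L1 → S/S/I on L1; bus (none); mem=99
  op28 P1: load  L1 → S/S/I on L1; bus (none); mem=99
  op29 P0: load  L1 → S/S/I on L1; bus (none); mem=99

bus = none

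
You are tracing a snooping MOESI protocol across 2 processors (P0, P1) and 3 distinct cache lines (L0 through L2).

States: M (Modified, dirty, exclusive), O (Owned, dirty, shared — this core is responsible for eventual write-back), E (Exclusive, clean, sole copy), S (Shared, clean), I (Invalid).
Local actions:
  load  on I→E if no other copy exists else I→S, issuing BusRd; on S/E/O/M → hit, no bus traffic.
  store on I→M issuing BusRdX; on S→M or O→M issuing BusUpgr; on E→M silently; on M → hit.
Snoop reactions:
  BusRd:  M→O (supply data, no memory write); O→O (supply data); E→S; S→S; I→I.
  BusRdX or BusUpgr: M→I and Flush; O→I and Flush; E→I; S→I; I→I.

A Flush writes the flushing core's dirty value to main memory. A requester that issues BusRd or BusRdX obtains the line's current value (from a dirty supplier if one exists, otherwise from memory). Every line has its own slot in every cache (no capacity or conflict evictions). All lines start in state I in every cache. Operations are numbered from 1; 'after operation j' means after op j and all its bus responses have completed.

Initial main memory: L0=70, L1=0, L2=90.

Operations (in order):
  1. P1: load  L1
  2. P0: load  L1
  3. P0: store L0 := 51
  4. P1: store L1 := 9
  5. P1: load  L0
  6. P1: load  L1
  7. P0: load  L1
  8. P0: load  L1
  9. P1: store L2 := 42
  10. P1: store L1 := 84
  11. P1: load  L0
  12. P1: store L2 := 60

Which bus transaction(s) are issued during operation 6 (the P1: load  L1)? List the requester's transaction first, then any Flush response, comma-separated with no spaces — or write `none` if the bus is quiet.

step 1: P1: load  L1  ⟶  IE  (L1)  txn=BusRd  M[L1]=0
step 2: P0: load  L1  ⟶  SS  (L1)  txn=BusRd  M[L1]=0
step 3: P0: store L0 := 51  ⟶  MI  (L0)  txn=BusRdX  M[L0]=70
step 4: P1: store L1 := 9  ⟶  IM  (L1)  txn=BusUpgr  M[L1]=0
step 5: P1: load  L0  ⟶  OS  (L0)  txn=BusRd  M[L0]=70
step 6: P1: load  L1  ⟶  IM  (L1)  txn=∅  M[L1]=0
step 7: P0: load  L1  ⟶  SO  (L1)  txn=BusRd  M[L1]=0
step 8: P0: load  L1  ⟶  SO  (L1)  txn=∅  M[L1]=0
step 9: P1: store L2 := 42  ⟶  IM  (L2)  txn=BusRdX  M[L2]=90
step 10: P1: store L1 := 84  ⟶  IM  (L1)  txn=BusUpgr  M[L1]=0
step 11: P1: load  L0  ⟶  OS  (L0)  txn=∅  M[L0]=70
step 12: P1: store L2 := 60  ⟶  IM  (L2)  txn=∅  M[L2]=90

bus = none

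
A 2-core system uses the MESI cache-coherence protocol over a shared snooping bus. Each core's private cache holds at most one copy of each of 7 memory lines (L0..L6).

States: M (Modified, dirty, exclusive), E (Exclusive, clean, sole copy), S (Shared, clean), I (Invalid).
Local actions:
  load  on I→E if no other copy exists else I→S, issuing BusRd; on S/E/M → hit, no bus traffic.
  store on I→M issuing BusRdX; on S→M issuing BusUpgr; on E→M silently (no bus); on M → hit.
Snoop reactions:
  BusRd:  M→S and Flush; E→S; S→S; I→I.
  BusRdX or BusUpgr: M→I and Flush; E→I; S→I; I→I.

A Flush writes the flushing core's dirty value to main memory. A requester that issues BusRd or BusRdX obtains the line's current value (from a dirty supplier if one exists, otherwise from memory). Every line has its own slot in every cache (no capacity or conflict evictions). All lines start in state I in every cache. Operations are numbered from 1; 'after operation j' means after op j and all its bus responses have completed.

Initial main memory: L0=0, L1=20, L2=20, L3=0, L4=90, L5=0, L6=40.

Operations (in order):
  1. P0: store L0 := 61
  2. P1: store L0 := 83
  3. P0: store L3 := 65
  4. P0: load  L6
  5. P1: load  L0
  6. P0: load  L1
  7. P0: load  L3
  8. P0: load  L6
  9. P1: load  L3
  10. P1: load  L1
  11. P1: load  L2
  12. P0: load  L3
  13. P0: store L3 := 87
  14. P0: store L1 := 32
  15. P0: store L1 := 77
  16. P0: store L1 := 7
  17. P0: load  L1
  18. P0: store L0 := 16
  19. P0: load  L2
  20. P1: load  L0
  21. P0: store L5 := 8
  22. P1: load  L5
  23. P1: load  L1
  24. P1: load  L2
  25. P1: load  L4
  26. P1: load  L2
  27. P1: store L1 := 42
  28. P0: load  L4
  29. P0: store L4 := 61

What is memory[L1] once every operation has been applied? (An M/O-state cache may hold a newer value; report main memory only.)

memory[L1] = 7

[1] P0: store L0 := 61 | P0:M(61), P1:I | bus: BusRdX
[2] P1: store L0 := 83 | P0:I, P1:M(83) | bus: BusRdX,Flush
[3] P0: store L3 := 65 | P0:M(65), P1:I | bus: BusRdX
[4] P0: load  L6 | P0:E(40), P1:I | bus: BusRd
[5] P1: load  L0 | P0:I, P1:M(83) | bus: none
[6] P0: load  L1 | P0:E(20), P1:I | bus: BusRd
[7] P0: load  L3 | P0:M(65), P1:I | bus: none
[8] P0: load  L6 | P0:E(40), P1:I | bus: none
[9] P1: load  L3 | P0:S(65), P1:S(65) | bus: BusRd,Flush
[10] P1: load  L1 | P0:S(20), P1:S(20) | bus: BusRd
[11] P1: load  L2 | P0:I, P1:E(20) | bus: BusRd
[12] P0: load  L3 | P0:S(65), P1:S(65) | bus: none
[13] P0: store L3 := 87 | P0:M(87), P1:I | bus: BusUpgr
[14] P0: store L1 := 32 | P0:M(32), P1:I | bus: BusUpgr
[15] P0: store L1 := 77 | P0:M(77), P1:I | bus: none
[16] P0: store L1 := 7 | P0:M(7), P1:I | bus: none
[17] P0: load  L1 | P0:M(7), P1:I | bus: none
[18] P0: store L0 := 16 | P0:M(16), P1:I | bus: BusRdX,Flush
[19] P0: load  L2 | P0:S(20), P1:S(20) | bus: BusRd
[20] P1: load  L0 | P0:S(16), P1:S(16) | bus: BusRd,Flush
[21] P0: store L5 := 8 | P0:M(8), P1:I | bus: BusRdX
[22] P1: load  L5 | P0:S(8), P1:S(8) | bus: BusRd,Flush
[23] P1: load  L1 | P0:S(7), P1:S(7) | bus: BusRd,Flush
[24] P1: load  L2 | P0:S(20), P1:S(20) | bus: none
[25] P1: load  L4 | P0:I, P1:E(90) | bus: BusRd
[26] P1: load  L2 | P0:S(20), P1:S(20) | bus: none
[27] P1: store L1 := 42 | P0:I, P1:M(42) | bus: BusUpgr
[28] P0: load  L4 | P0:S(90), P1:S(90) | bus: BusRd
[29] P0: store L4 := 61 | P0:M(61), P1:I | bus: BusUpgr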